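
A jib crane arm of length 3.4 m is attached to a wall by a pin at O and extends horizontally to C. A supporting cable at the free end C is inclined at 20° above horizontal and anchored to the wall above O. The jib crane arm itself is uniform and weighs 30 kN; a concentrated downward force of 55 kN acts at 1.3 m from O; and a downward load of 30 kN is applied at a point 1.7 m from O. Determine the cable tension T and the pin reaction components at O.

T = 149.2 kN, O_x = 140.2 kN, O_y = 63.97 kN

ΣM about O: T·sin20°·3.4 − 30·1.7 − 55·1.3 − 30·1.7 = 0 → T = 173.5/(3.4·0.34202) = 149.2 kN.
ΣF_x = 0: O_x − T·cos20° = 0 → O_x = 149.2 × 0.939693 = 140.2 kN.
ΣF_y = 0: O_y + T·sin20° − 30 − 55 − 30 = 0 → O_y = 115 − 149.2 × 0.34202 = 63.97 kN.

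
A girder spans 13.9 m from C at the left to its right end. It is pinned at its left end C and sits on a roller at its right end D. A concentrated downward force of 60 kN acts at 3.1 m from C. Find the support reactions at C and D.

C_x = 0, C_y = 46.62 kN, D_y = 13.38 kN

Taking moments about C: D_y·13.9 − 60·3.1 = 0 → D_y = 186/13.9 = 13.3813 ≈ 13.38 kN.
ΣF_y = 0: C_y + 13.3813 − 60 = 0 → C_y = 46.62 kN.
ΣF_x = 0: no horizontal applied forces, so C_x = 0.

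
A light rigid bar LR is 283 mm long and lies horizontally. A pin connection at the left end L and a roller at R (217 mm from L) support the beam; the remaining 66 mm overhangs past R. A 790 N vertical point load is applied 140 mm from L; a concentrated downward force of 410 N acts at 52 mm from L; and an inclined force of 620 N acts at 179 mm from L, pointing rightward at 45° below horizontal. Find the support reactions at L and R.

Moments about L: R_y·217 − 790·140 − 410·52 − 620·sin45°·179 = 0 → R_y = 210395/217 = 969.562 ≈ 969.6 N.
ΣF_y = 0: L_y + 969.562 − 790 − 410 − 620·sin45° = 0 → L_y = 668.8 N.
ΣF_x = 0: L_x + 620·cos45° = 0 → L_x = -438.4 N.

L_x = -438.4 N, L_y = 668.8 N, R_y = 969.6 N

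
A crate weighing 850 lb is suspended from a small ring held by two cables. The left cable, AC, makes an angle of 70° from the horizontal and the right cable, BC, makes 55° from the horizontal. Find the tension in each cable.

ΣF_x = 0: −T_AC·cos70° + T_BC·cos55° = 0 → T_BC = 0.596294·T_AC.
ΣF_y = 0: T_AC·sin70° + T_BC·sin55° = 850.
Substitute: T_AC·(0.939693 + 0.596294·0.819152) = 850 → T_AC = 595.176 ≈ 595.2 lb.
Then T_BC = 0.596294 × 595.176 = 354.9 lb.

T_AC = 595.2 lb, T_BC = 354.9 lb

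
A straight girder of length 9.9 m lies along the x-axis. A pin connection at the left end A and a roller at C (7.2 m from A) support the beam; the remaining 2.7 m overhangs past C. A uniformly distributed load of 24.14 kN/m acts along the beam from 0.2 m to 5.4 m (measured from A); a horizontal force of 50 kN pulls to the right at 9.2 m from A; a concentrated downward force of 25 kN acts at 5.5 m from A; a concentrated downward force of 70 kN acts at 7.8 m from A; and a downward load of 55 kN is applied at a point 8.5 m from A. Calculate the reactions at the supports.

Resultant of the distributed load: 24.14 × 5.2 = 125.528 kN at 2.8 m from A.
ΣM about A: C_y·7.2 − (24.14·5.2)·2.8 − 25·5.5 − 70·7.8 − 55·8.5 = 0 → C_y = 1502.4784/7.2 = 208.678 ≈ 208.7 kN.
ΣF_y = 0: A_y + 208.678 − 24.14·5.2 − 25 − 70 − 55 = 0 → A_y = 66.85 kN.
ΣF_x = 0: A_x + 50 = 0 → A_x = -50.00 kN.

A_x = -50.00 kN, A_y = 66.85 kN, C_y = 208.7 kN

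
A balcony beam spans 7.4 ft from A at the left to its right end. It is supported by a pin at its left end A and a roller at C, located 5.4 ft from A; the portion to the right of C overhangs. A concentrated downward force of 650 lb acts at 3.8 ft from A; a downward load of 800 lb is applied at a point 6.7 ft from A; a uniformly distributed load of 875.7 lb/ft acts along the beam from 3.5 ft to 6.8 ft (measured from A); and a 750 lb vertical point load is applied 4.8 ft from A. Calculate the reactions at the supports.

Resultant of the distributed load: 875.7 × 3.3 = 2889.81 lb at 5.15 ft from A.
ΣM about A: C_y·5.4 − 650·3.8 − 800·6.7 − (875.7·3.3)·5.15 − 750·4.8 = 0 → C_y = 26312.5215/5.4 = 4872.69 ≈ 4873 lb.
ΣF_y = 0: A_y + 4872.69 − 650 − 800 − 875.7·3.3 − 750 = 0 → A_y = 217.1 lb.
ΣF_x = 0: no horizontal applied forces, so A_x = 0.

A_x = 0, A_y = 217.1 lb, C_y = 4873 lb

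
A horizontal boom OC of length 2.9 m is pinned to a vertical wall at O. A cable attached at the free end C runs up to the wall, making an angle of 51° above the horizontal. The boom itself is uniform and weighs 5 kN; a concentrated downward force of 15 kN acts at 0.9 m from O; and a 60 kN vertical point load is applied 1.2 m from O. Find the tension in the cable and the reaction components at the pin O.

ΣM about O: T·sin51°·2.9 − 5·1.45 − 15·0.9 − 60·1.2 = 0 → T = 92.75/(2.9·0.777146) = 41.1541 ≈ 41.15 kN.
ΣF_x = 0: O_x − T·cos51° = 0 → O_x = 41.1541 × 0.62932 = 25.90 kN.
ΣF_y = 0: O_y + T·sin51° − 5 − 15 − 60 = 0 → O_y = 80 − 41.1541 × 0.777146 = 48.02 kN.

T = 41.15 kN, O_x = 25.90 kN, O_y = 48.02 kN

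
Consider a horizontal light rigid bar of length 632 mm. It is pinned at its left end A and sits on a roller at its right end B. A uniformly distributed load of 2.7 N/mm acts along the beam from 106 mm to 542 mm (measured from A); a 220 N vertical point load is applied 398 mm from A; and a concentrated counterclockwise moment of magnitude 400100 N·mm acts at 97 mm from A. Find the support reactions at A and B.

Resultant of the distributed load: 2.7 × 436 = 1177.2 N at 324 mm from A.
Taking moments about A: B_y·632 − (2.7·436)·324 − 220·398 + 400100 = 0 → B_y = 68872.8/632 = 108.976 ≈ 109.0 N.
ΣF_y = 0: A_y + 108.976 − 2.7·436 − 220 = 0 → A_y = 1288 N.
ΣF_x = 0: no horizontal applied forces, so A_x = 0.

A_x = 0, A_y = 1288 N, B_y = 109.0 N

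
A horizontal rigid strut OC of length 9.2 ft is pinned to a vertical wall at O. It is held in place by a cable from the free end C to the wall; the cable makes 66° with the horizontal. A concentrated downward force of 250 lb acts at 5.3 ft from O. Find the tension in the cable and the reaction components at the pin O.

T = 157.7 lb, O_x = 64.12 lb, O_y = 106.0 lb

ΣM about O: T·sin66°·9.2 − 250·5.3 = 0 → T = 1325/(9.2·0.913545) = 157.651 ≈ 157.7 lb.
ΣF_x = 0: O_x − T·cos66° = 0 → O_x = 157.651 × 0.406737 = 64.12 lb.
ΣF_y = 0: O_y + T·sin66° − 250 = 0 → O_y = 250 − 157.651 × 0.913545 = 106.0 lb.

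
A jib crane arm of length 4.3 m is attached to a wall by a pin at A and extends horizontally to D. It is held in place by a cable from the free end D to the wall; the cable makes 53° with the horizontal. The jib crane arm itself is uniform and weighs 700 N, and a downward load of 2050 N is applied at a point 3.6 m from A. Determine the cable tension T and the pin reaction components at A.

T = 2587 N, A_x = 1557 N, A_y = 683.7 N

ΣM about A: T·sin53°·4.3 − 700·2.15 − 2050·3.6 = 0 → T = 8885/(4.3·0.798636) = 2587.26 ≈ 2587 N.
ΣF_x = 0: A_x − T·cos53° = 0 → A_x = 2587.26 × 0.601815 = 1557 N.
ΣF_y = 0: A_y + T·sin53° − 700 − 2050 = 0 → A_y = 2750 − 2587.26 × 0.798636 = 683.7 N.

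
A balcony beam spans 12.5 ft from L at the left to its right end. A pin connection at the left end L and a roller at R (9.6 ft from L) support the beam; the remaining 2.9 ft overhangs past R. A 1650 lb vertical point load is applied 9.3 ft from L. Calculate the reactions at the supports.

Taking moments about L: R_y·9.6 − 1650·9.3 = 0 → R_y = 15345/9.6 = 1598.44 ≈ 1598 lb.
ΣF_y = 0: L_y + 1598.44 − 1650 = 0 → L_y = 51.56 lb.
ΣF_x = 0: no horizontal applied forces, so L_x = 0.

L_x = 0, L_y = 51.56 lb, R_y = 1598 lb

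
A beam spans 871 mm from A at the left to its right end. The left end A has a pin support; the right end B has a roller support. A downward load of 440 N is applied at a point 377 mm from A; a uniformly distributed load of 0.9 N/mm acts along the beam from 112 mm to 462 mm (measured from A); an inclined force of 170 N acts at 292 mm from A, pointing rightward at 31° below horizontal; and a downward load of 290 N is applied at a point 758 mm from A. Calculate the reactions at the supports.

Resultant of the distributed load: 0.9 × 350 = 315 N at 287 mm from A.
Taking moments about A: B_y·871 − 440·377 − (0.9·350)·287 − 170·sin31°·292 − 290·758 = 0 → B_y = 501671/871 = 575.971 ≈ 576.0 N.
ΣF_y = 0: A_y + 575.971 − 440 − 0.9·350 − 170·sin31° − 290 = 0 → A_y = 556.6 N.
ΣF_x = 0: A_x + 170·cos31° = 0 → A_x = -145.7 N.

A_x = -145.7 N, A_y = 556.6 N, B_y = 576.0 N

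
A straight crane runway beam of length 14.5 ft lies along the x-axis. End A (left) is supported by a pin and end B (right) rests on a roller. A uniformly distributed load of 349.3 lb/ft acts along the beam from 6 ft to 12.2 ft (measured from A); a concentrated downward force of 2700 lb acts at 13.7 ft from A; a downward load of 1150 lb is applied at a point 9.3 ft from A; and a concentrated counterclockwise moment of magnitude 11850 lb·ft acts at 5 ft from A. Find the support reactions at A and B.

A_x = 0, A_y = 2185 lb, B_y = 3831 lb

Resultant of the distributed load: 349.3 × 6.2 = 2165.66 lb at 9.1 ft from A.
Taking moments about A: B_y·14.5 − (349.3·6.2)·9.1 − 2700·13.7 − 1150·9.3 + 11850 = 0 → B_y = 55542.506/14.5 = 3830.52 ≈ 3831 lb.
ΣF_y = 0: A_y + 3830.52 − 349.3·6.2 − 2700 − 1150 = 0 → A_y = 2185 lb.
ΣF_x = 0: no horizontal applied forces, so A_x = 0.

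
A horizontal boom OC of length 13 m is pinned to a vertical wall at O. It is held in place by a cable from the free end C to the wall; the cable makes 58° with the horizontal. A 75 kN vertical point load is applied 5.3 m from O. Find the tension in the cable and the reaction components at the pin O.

T = 36.06 kN, O_x = 19.11 kN, O_y = 44.42 kN

ΣM about O: T·sin58°·13 − 75·5.3 = 0 → T = 397.5/(13·0.848048) = 36.0557 ≈ 36.06 kN.
ΣF_x = 0: O_x − T·cos58° = 0 → O_x = 36.0557 × 0.529919 = 19.11 kN.
ΣF_y = 0: O_y + T·sin58° − 75 = 0 → O_y = 75 − 36.0557 × 0.848048 = 44.42 kN.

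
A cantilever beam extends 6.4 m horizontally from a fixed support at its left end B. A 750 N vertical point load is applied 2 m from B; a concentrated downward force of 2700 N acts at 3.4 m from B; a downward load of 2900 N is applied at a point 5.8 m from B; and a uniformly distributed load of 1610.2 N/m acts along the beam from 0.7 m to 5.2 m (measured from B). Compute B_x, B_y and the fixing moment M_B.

B_x = 0, B_y = 13600 N, M_B = 48880 N·m

Resultant of the distributed load: 1610.2 × 4.5 = 7245.9 N at 2.95 m from B.
ΣF_x = 0: B_x = 0.
ΣF_y = 0: B_y − 750 − 2700 − 2900 − 1610.2·4.5 = 0 → B_y = 13600 N.
ΣM about B: M_B − 750·2 − 2700·3.4 − 2900·5.8 − (1610.2·4.5)·2.95 = 0 → M_B = 48880 N·m.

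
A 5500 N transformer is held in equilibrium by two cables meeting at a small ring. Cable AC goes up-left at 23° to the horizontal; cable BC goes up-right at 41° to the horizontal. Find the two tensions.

ΣF_x = 0: −T_AC·cos23° + T_BC·cos41° = 0 → T_BC = 1.21968·T_AC.
ΣF_y = 0: T_AC·sin23° + T_BC·sin41° = 5500.
Substitute: T_AC·(0.390731 + 1.21968·0.656059) = 5500 → T_AC = 4618.31 ≈ 4618 N.
Then T_BC = 1.21968 × 4618.31 = 5633 N.

T_AC = 4618 N, T_BC = 5633 N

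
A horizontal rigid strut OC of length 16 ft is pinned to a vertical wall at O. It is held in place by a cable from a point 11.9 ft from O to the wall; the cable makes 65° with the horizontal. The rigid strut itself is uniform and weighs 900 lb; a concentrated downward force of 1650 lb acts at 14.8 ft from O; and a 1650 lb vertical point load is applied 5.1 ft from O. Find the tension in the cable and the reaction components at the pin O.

T = 3712 lb, O_x = 1569 lb, O_y = 835.7 lb

ΣM about O: T·sin65°·11.9 − 900·8 − 1650·14.8 − 1650·5.1 = 0 → T = 40035/(11.9·0.906308) = 3712.08 ≈ 3712 lb.
ΣF_x = 0: O_x − T·cos65° = 0 → O_x = 3712.08 × 0.422618 = 1569 lb.
ΣF_y = 0: O_y + T·sin65° − 900 − 1650 − 1650 = 0 → O_y = 4200 − 3712.08 × 0.906308 = 835.7 lb.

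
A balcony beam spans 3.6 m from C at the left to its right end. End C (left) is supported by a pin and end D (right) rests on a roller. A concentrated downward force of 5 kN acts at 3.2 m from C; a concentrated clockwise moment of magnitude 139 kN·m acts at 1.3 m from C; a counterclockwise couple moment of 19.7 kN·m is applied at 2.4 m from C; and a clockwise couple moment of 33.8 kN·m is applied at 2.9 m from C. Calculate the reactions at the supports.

C_x = 0, C_y = -41.97 kN, D_y = 46.97 kN

Moments about C: D_y·3.6 − 5·3.2 − 139 + 19.7 − 33.8 = 0 → D_y = 169.1/3.6 = 46.9722 ≈ 46.97 kN.
ΣF_y = 0: C_y + 46.9722 − 5 = 0 → C_y = -41.97 kN.
ΣF_x = 0: no horizontal applied forces, so C_x = 0.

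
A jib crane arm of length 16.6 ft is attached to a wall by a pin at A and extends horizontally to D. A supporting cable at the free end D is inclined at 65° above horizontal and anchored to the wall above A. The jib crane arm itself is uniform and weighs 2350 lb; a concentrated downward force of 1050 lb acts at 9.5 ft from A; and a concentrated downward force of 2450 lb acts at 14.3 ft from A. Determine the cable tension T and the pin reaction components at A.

T = 4288 lb, A_x = 1812 lb, A_y = 1964 lb

ΣM about A: T·sin65°·16.6 − 2350·8.3 − 1050·9.5 − 2450·14.3 = 0 → T = 64515/(16.6·0.906308) = 4288.22 ≈ 4288 lb.
ΣF_x = 0: A_x − T·cos65° = 0 → A_x = 4288.22 × 0.422618 = 1812 lb.
ΣF_y = 0: A_y + T·sin65° − 2350 − 1050 − 2450 = 0 → A_y = 5850 − 4288.22 × 0.906308 = 1964 lb.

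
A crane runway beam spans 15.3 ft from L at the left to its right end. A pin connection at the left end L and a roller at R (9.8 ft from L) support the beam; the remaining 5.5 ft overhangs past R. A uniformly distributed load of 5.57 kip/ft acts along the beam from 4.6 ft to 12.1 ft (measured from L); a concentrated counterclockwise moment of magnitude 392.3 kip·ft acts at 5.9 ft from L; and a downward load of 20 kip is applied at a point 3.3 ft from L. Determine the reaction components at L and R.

Resultant of the distributed load: 5.57 × 7.5 = 41.775 kip at 8.35 ft from L.
Moments about L: R_y·9.8 − (5.57·7.5)·8.35 + 392.3 − 20·3.3 = 0 → R_y = 22.52125/9.8 = 2.29809 ≈ 2.298 kip.
ΣF_y = 0: L_y + 2.29809 − 5.57·7.5 − 20 = 0 → L_y = 59.48 kip.
ΣF_x = 0: no horizontal applied forces, so L_x = 0.

L_x = 0, L_y = 59.48 kip, R_y = 2.298 kip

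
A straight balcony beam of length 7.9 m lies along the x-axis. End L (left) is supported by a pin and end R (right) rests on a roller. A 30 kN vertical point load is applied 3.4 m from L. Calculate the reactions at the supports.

L_x = 0, L_y = 17.09 kN, R_y = 12.91 kN

Moments about L: R_y·7.9 − 30·3.4 = 0 → R_y = 102/7.9 = 12.9114 ≈ 12.91 kN.
ΣF_y = 0: L_y + 12.9114 − 30 = 0 → L_y = 17.09 kN.
ΣF_x = 0: no horizontal applied forces, so L_x = 0.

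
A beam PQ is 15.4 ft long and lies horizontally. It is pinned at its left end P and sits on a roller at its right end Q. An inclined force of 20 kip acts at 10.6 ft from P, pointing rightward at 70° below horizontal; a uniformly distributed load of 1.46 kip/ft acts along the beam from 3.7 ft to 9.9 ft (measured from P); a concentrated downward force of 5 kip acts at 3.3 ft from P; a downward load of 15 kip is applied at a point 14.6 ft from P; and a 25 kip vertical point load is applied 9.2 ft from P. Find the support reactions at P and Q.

Resultant of the distributed load: 1.46 × 6.2 = 9.052 kip at 6.8 ft from P.
Moments about P: Q_y·15.4 − 20·sin70°·10.6 − (1.46·6.2)·6.8 − 5·3.3 − 15·14.6 − 25·9.2 = 0 → Q_y = 726.268/15.4 = 47.1603 ≈ 47.16 kip.
ΣF_y = 0: P_y + 47.1603 − 20·sin70° − 1.46·6.2 − 5 − 15 − 25 = 0 → P_y = 25.69 kip.
ΣF_x = 0: P_x + 20·cos70° = 0 → P_x = -6.840 kip.

P_x = -6.840 kip, P_y = 25.69 kip, Q_y = 47.16 kip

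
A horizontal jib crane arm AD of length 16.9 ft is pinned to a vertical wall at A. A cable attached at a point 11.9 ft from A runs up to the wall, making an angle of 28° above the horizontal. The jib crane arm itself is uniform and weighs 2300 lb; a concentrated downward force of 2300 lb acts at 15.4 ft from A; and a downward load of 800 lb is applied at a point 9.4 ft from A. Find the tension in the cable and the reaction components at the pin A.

T = 11160 lb, A_x = 9858 lb, A_y = 158.4 lb

ΣM about A: T·sin28°·11.9 − 2300·8.45 − 2300·15.4 − 800·9.4 = 0 → T = 62375/(11.9·0.469472) = 11164.9 ≈ 11160 lb.
ΣF_x = 0: A_x − T·cos28° = 0 → A_x = 11164.9 × 0.882948 = 9858 lb.
ΣF_y = 0: A_y + T·sin28° − 2300 − 2300 − 800 = 0 → A_y = 5400 − 11164.9 × 0.469472 = 158.4 lb.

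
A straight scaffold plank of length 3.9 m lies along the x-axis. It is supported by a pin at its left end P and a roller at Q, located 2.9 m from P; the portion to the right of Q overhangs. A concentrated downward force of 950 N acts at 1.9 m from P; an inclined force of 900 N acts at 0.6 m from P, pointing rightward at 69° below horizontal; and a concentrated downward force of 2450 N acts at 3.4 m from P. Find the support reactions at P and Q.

P_x = -322.5 N, P_y = 571.6 N, Q_y = 3669 N

Moments about P: Q_y·2.9 − 950·1.9 − 900·sin69°·0.6 − 2450·3.4 = 0 → Q_y = 10639.1/2.9 = 3668.66 ≈ 3669 N.
ΣF_y = 0: P_y + 3668.66 − 950 − 900·sin69° − 2450 = 0 → P_y = 571.6 N.
ΣF_x = 0: P_x + 900·cos69° = 0 → P_x = -322.5 N.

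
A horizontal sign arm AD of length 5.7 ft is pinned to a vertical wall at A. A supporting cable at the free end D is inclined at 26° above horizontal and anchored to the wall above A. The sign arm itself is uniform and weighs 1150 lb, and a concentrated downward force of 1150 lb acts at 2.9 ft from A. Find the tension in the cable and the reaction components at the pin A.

T = 2646 lb, A_x = 2379 lb, A_y = 1140 lb

ΣM about A: T·sin26°·5.7 − 1150·2.85 − 1150·2.9 = 0 → T = 6612.5/(5.7·0.438371) = 2646.36 ≈ 2646 lb.
ΣF_x = 0: A_x − T·cos26° = 0 → A_x = 2646.36 × 0.898794 = 2379 lb.
ΣF_y = 0: A_y + T·sin26° − 1150 − 1150 = 0 → A_y = 2300 − 2646.36 × 0.438371 = 1140 lb.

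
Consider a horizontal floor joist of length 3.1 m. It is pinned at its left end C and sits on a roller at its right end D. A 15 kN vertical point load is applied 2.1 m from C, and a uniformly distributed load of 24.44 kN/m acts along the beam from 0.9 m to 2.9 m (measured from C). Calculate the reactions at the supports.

Resultant of the distributed load: 24.44 × 2 = 48.88 kN at 1.9 m from C.
Taking moments about C: D_y·3.1 − 15·2.1 − (24.44·2)·1.9 = 0 → D_y = 124.372/3.1 = 40.12 kN.
ΣF_y = 0: C_y + 40.12 − 15 − 24.44·2 = 0 → C_y = 23.76 kN.
ΣF_x = 0: no horizontal applied forces, so C_x = 0.

C_x = 0, C_y = 23.76 kN, D_y = 40.12 kN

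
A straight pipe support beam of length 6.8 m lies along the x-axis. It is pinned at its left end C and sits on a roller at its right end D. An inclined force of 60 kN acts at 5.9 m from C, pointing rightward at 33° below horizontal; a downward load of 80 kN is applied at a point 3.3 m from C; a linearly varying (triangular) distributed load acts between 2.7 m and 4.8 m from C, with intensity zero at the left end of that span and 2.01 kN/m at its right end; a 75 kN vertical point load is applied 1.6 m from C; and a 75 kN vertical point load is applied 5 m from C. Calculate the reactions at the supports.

C_x = -50.32 kN, C_y = 123.5 kN, D_y = 141.2 kN

Resultant of the triangular load: ½ × 2.01 × 2.1 = 2.1105 kN, acting at 4.1 m from C (one-third of the span from the peak).
ΣM about C: D_y·6.8 − 60·sin33°·5.9 − 80·3.3 − (½·2.01·2.1)·4.1 − 75·1.6 − 75·5 = 0 → D_y = 960.455/6.8 = 141.243 ≈ 141.2 kN.
ΣF_y = 0: C_y + 141.243 − 60·sin33° − 80 − ½·2.01·2.1 − 75 − 75 = 0 → C_y = 123.5 kN.
ΣF_x = 0: C_x + 60·cos33° = 0 → C_x = -50.32 kN.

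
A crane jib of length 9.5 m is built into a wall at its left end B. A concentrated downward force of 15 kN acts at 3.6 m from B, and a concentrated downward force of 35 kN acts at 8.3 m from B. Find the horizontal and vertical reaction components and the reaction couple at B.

B_x = 0, B_y = 50.00 kN, M_B = 344.5 kN·m

ΣF_x = 0: B_x = 0.
ΣF_y = 0: B_y − 15 − 35 = 0 → B_y = 50.00 kN.
ΣM about B: M_B − 15·3.6 − 35·8.3 = 0 → M_B = 344.5 kN·m.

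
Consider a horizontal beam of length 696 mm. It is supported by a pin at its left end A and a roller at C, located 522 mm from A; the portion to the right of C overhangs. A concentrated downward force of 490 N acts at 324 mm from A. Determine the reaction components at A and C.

A_x = 0, A_y = 185.9 N, C_y = 304.1 N

Taking moments about A: C_y·522 − 490·324 = 0 → C_y = 158760/522 = 304.138 ≈ 304.1 N.
ΣF_y = 0: A_y + 304.138 − 490 = 0 → A_y = 185.9 N.
ΣF_x = 0: no horizontal applied forces, so A_x = 0.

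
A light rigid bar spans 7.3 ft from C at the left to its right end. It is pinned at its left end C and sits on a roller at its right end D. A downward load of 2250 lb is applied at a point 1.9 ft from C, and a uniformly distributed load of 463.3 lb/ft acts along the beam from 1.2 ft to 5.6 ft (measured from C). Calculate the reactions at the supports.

C_x = 0, C_y = 2753 lb, D_y = 1535 lb

Resultant of the distributed load: 463.3 × 4.4 = 2038.52 lb at 3.4 ft from C.
ΣM about C: D_y·7.3 − 2250·1.9 − (463.3·4.4)·3.4 = 0 → D_y = 11205.968/7.3 = 1535.06 ≈ 1535 lb.
ΣF_y = 0: C_y + 1535.06 − 2250 − 463.3·4.4 = 0 → C_y = 2753 lb.
ΣF_x = 0: no horizontal applied forces, so C_x = 0.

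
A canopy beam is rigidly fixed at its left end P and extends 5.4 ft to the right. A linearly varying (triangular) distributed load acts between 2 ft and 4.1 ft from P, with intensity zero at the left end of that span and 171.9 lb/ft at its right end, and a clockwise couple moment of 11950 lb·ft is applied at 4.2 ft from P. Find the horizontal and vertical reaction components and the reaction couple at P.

Resultant of the triangular load: ½ × 171.9 × 2.1 = 180.495 lb, acting at 3.4 ft from P (one-third of the span from the peak).
ΣF_x = 0: P_x = 0.
ΣF_y = 0: P_y − ½·171.9·2.1 = 0 → P_y = 180.5 lb.
ΣM about P: M_P − (½·171.9·2.1)·3.4 − 11950 = 0 → M_P = 12560 lb·ft.

P_x = 0, P_y = 180.5 lb, M_P = 12560 lb·ft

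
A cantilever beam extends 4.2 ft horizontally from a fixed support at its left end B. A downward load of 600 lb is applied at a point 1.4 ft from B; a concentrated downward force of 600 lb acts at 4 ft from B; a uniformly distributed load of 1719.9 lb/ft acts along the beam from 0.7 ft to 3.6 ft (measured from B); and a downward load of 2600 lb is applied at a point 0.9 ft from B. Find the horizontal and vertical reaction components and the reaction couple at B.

B_x = 0, B_y = 8788 lb, M_B = 16300 lb·ft

Resultant of the distributed load: 1719.9 × 2.9 = 4987.71 lb at 2.15 ft from B.
ΣF_x = 0: B_x = 0.
ΣF_y = 0: B_y − 600 − 600 − 1719.9·2.9 − 2600 = 0 → B_y = 8788 lb.
ΣM about B: M_B − 600·1.4 − 600·4 − (1719.9·2.9)·2.15 − 2600·0.9 = 0 → M_B = 16300 lb·ft.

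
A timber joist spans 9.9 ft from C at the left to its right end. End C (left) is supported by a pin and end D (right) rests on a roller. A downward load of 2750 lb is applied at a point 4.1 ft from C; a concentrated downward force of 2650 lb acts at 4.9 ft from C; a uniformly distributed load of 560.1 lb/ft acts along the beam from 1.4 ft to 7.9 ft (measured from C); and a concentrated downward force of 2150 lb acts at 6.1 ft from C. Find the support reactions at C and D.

C_x = 0, C_y = 5705 lb, D_y = 5485 lb

Resultant of the distributed load: 560.1 × 6.5 = 3640.65 lb at 4.65 ft from C.
ΣM about C: D_y·9.9 − 2750·4.1 − 2650·4.9 − (560.1·6.5)·4.65 − 2150·6.1 = 0 → D_y = 54304.0225/9.9 = 5485.25 ≈ 5485 lb.
ΣF_y = 0: C_y + 5485.25 − 2750 − 2650 − 560.1·6.5 − 2150 = 0 → C_y = 5705 lb.
ΣF_x = 0: no horizontal applied forces, so C_x = 0.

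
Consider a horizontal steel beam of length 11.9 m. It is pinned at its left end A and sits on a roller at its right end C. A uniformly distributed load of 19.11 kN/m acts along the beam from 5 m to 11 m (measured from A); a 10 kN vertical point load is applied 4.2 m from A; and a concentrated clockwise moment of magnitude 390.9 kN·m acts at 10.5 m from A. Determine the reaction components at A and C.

A_x = 0, A_y = 11.20 kN, C_y = 113.5 kN

Resultant of the distributed load: 19.11 × 6 = 114.66 kN at 8 m from A.
Moments about A: C_y·11.9 − (19.11·6)·8 − 10·4.2 − 390.9 = 0 → C_y = 1350.18/11.9 = 113.461 ≈ 113.5 kN.
ΣF_y = 0: A_y + 113.461 − 19.11·6 − 10 = 0 → A_y = 11.20 kN.
ΣF_x = 0: no horizontal applied forces, so A_x = 0.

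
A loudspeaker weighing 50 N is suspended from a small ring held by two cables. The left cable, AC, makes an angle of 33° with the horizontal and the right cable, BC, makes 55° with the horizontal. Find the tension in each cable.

T_AC = 28.70 N, T_BC = 41.96 N

ΣF_x = 0: −T_AC·cos33° + T_BC·cos55° = 0 → T_BC = 1.46218·T_AC.
ΣF_y = 0: T_AC·sin33° + T_BC·sin55° = 50.
Substitute: T_AC·(0.544639 + 1.46218·0.819152) = 50 → T_AC = 28.6963 ≈ 28.70 N.
Then T_BC = 1.46218 × 28.6963 = 41.96 N.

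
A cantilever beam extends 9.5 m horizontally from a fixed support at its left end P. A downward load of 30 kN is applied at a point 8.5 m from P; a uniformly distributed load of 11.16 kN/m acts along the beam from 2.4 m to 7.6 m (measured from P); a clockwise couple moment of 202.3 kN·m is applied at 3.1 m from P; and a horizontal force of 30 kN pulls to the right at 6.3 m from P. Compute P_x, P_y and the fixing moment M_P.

P_x = -30.00 kN, P_y = 88.03 kN, M_P = 747.5 kN·m

Resultant of the distributed load: 11.16 × 5.2 = 58.032 kN at 5 m from P.
ΣF_x = 0: P_x + 30 = 0 → P_x = -30.00 kN.
ΣF_y = 0: P_y − 30 − 11.16·5.2 = 0 → P_y = 88.03 kN.
ΣM about P: M_P − 30·8.5 − (11.16·5.2)·5 − 202.3 = 0 → M_P = 747.5 kN·m.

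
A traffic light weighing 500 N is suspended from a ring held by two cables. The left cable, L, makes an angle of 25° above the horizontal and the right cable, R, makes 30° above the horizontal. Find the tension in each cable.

ΣF_x = 0: −T_L·cos25° + T_R·cos30° = 0 → T_R = 1.04651·T_L.
ΣF_y = 0: T_L·sin25° + T_R·sin30° = 500.
Substitute: T_L·(0.422618 + 1.04651·0.5) = 500 → T_L = 528.612 ≈ 528.6 N.
Then T_R = 1.04651 × 528.612 = 553.2 N.

T_L = 528.6 N, T_R = 553.2 N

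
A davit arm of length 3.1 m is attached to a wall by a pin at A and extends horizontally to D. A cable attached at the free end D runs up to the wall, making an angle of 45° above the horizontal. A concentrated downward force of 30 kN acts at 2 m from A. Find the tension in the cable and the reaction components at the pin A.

T = 27.37 kN, A_x = 19.35 kN, A_y = 10.65 kN

ΣM about A: T·sin45°·3.1 − 30·2 = 0 → T = 60/(3.1·0.707107) = 27.3719 ≈ 27.37 kN.
ΣF_x = 0: A_x − T·cos45° = 0 → A_x = 27.3719 × 0.707107 = 19.35 kN.
ΣF_y = 0: A_y + T·sin45° − 30 = 0 → A_y = 30 − 27.3719 × 0.707107 = 10.65 kN.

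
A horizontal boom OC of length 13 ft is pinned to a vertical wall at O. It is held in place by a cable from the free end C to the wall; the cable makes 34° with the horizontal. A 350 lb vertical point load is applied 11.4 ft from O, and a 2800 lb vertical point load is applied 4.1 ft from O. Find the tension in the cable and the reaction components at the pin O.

T = 2128 lb, O_x = 1764 lb, O_y = 1960 lb

ΣM about O: T·sin34°·13 − 350·11.4 − 2800·4.1 = 0 → T = 15470/(13·0.559193) = 2128.07 ≈ 2128 lb.
ΣF_x = 0: O_x − T·cos34° = 0 → O_x = 2128.07 × 0.829038 = 1764 lb.
ΣF_y = 0: O_y + T·sin34° − 350 − 2800 = 0 → O_y = 3150 − 2128.07 × 0.559193 = 1960 lb.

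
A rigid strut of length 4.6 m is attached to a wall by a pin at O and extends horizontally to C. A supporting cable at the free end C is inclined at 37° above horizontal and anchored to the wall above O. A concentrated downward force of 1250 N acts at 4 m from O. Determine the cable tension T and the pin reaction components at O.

ΣM about O: T·sin37°·4.6 − 1250·4 = 0 → T = 5000/(4.6·0.601815) = 1806.13 ≈ 1806 N.
ΣF_x = 0: O_x − T·cos37° = 0 → O_x = 1806.13 × 0.798636 = 1442 N.
ΣF_y = 0: O_y + T·sin37° − 1250 = 0 → O_y = 1250 − 1806.13 × 0.601815 = 163.0 N.

T = 1806 N, O_x = 1442 N, O_y = 163.0 N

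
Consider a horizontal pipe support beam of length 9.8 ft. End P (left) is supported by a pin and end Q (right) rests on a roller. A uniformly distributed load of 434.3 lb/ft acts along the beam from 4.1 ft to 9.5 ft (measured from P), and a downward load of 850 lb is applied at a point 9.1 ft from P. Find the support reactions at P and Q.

Resultant of the distributed load: 434.3 × 5.4 = 2345.22 lb at 6.8 ft from P.
Moments about P: Q_y·9.8 − (434.3·5.4)·6.8 − 850·9.1 = 0 → Q_y = 23682.496/9.8 = 2416.58 ≈ 2417 lb.
ΣF_y = 0: P_y + 2416.58 − 434.3·5.4 − 850 = 0 → P_y = 778.6 lb.
ΣF_x = 0: no horizontal applied forces, so P_x = 0.

P_x = 0, P_y = 778.6 lb, Q_y = 2417 lb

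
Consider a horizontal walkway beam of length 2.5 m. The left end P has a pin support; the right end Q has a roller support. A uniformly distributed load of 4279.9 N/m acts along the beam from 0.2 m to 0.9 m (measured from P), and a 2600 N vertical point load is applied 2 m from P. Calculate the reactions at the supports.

Resultant of the distributed load: 4279.9 × 0.7 = 2995.93 N at 0.55 m from P.
Moments about P: Q_y·2.5 − (4279.9·0.7)·0.55 − 2600·2 = 0 → Q_y = 6847.7615/2.5 = 2739.1 ≈ 2739 N.
ΣF_y = 0: P_y + 2739.1 − 4279.9·0.7 − 2600 = 0 → P_y = 2857 N.
ΣF_x = 0: no horizontal applied forces, so P_x = 0.

P_x = 0, P_y = 2857 N, Q_y = 2739 N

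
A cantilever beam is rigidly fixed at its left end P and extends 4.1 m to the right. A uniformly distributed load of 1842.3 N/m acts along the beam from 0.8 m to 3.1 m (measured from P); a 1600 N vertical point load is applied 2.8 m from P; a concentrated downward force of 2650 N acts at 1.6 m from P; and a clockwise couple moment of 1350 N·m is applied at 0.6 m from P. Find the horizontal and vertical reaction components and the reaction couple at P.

P_x = 0, P_y = 8487 N, M_P = 18330 N·m

Resultant of the distributed load: 1842.3 × 2.3 = 4237.29 N at 1.95 m from P.
ΣF_x = 0: P_x = 0.
ΣF_y = 0: P_y − 1842.3·2.3 − 1600 − 2650 = 0 → P_y = 8487 N.
ΣM about P: M_P − (1842.3·2.3)·1.95 − 1600·2.8 − 2650·1.6 − 1350 = 0 → M_P = 18330 N·m.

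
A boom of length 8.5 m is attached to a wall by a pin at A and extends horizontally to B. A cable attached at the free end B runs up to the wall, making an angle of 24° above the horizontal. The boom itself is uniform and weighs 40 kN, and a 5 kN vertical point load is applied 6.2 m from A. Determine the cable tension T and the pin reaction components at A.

T = 58.14 kN, A_x = 53.11 kN, A_y = 21.35 kN

ΣM about A: T·sin24°·8.5 − 40·4.25 − 5·6.2 = 0 → T = 201/(8.5·0.406737) = 58.1385 ≈ 58.14 kN.
ΣF_x = 0: A_x − T·cos24° = 0 → A_x = 58.1385 × 0.913545 = 53.11 kN.
ΣF_y = 0: A_y + T·sin24° − 40 − 5 = 0 → A_y = 45 − 58.1385 × 0.406737 = 21.35 kN.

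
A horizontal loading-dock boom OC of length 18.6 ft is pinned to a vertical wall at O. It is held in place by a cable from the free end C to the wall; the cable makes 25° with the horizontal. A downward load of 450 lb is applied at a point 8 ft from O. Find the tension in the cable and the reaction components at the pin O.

T = 458.0 lb, O_x = 415.1 lb, O_y = 256.5 lb

ΣM about O: T·sin25°·18.6 − 450·8 = 0 → T = 3600/(18.6·0.422618) = 457.975 ≈ 458.0 lb.
ΣF_x = 0: O_x − T·cos25° = 0 → O_x = 457.975 × 0.906308 = 415.1 lb.
ΣF_y = 0: O_y + T·sin25° − 450 = 0 → O_y = 450 − 457.975 × 0.422618 = 256.5 lb.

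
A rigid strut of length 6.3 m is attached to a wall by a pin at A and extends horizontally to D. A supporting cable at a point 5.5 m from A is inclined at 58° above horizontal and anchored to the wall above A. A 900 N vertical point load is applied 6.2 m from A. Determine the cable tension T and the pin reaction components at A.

ΣM about A: T·sin58°·5.5 − 900·6.2 = 0 → T = 5580/(5.5·0.848048) = 1196.33 ≈ 1196 N.
ΣF_x = 0: A_x − T·cos58° = 0 → A_x = 1196.33 × 0.529919 = 634.0 N.
ΣF_y = 0: A_y + T·sin58° − 900 = 0 → A_y = 900 − 1196.33 × 0.848048 = -114.5 N.

T = 1196 N, A_x = 634.0 N, A_y = -114.5 N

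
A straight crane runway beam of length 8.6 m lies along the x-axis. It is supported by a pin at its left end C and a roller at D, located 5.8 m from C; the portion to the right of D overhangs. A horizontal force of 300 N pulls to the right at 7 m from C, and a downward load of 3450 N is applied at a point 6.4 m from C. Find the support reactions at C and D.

C_x = -300.0 N, C_y = -356.9 N, D_y = 3807 N

Moments about C: D_y·5.8 − 3450·6.4 = 0 → D_y = 22080/5.8 = 3806.9 ≈ 3807 N.
ΣF_y = 0: C_y + 3806.9 − 3450 = 0 → C_y = -356.9 N.
ΣF_x = 0: C_x + 300 = 0 → C_x = -300.0 N.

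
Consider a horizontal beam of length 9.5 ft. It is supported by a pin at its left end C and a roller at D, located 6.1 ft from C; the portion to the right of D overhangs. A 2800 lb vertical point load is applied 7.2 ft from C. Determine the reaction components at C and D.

C_x = 0, C_y = -504.9 lb, D_y = 3305 lb

Taking moments about C: D_y·6.1 − 2800·7.2 = 0 → D_y = 20160/6.1 = 3304.92 ≈ 3305 lb.
ΣF_y = 0: C_y + 3304.92 − 2800 = 0 → C_y = -504.9 lb.
ΣF_x = 0: no horizontal applied forces, so C_x = 0.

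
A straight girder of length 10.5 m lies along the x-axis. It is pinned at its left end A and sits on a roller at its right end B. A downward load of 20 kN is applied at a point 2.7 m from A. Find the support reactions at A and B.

A_x = 0, A_y = 14.86 kN, B_y = 5.143 kN

ΣM about A: B_y·10.5 − 20·2.7 = 0 → B_y = 54/10.5 = 5.14286 ≈ 5.143 kN.
ΣF_y = 0: A_y + 5.14286 − 20 = 0 → A_y = 14.86 kN.
ΣF_x = 0: no horizontal applied forces, so A_x = 0.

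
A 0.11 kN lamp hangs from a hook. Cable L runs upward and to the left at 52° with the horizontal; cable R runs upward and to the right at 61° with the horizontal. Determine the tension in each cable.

T_L = 0.05793 kN, T_R = 0.07357 kN

ΣF_x = 0: −T_L·cos52° + T_R·cos61° = 0 → T_R = 1.2699·T_L.
ΣF_y = 0: T_L·sin52° + T_R·sin61° = 0.11.
Substitute: T_L·(0.788011 + 1.2699·0.87462) = 0.11 → T_L = 0.0579347 ≈ 0.05793 kN.
Then T_R = 1.2699 × 0.0579347 = 0.07357 kN.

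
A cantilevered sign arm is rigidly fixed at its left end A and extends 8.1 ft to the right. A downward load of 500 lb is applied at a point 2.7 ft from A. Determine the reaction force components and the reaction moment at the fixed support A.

ΣF_x = 0: A_x = 0.
ΣF_y = 0: A_y − 500 = 0 → A_y = 500.0 lb.
ΣM about A: M_A − 500·2.7 = 0 → M_A = 1350 lb·ft.

A_x = 0, A_y = 500.0 lb, M_A = 1350 lb·ft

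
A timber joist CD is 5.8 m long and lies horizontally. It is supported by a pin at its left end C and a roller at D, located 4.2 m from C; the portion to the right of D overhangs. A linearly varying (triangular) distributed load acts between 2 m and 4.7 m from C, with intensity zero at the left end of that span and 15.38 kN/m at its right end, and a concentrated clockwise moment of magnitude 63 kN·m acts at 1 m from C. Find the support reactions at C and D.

Resultant of the triangular load: ½ × 15.38 × 2.7 = 20.763 kN, acting at 3.8 m from C (one-third of the span from the peak).
Taking moments about C: D_y·4.2 − (½·15.38·2.7)·3.8 − 63 = 0 → D_y = 141.8994/4.2 = 33.7856 ≈ 33.79 kN.
ΣF_y = 0: C_y + 33.7856 − ½·15.38·2.7 = 0 → C_y = -13.02 kN.
ΣF_x = 0: no horizontal applied forces, so C_x = 0.

C_x = 0, C_y = -13.02 kN, D_y = 33.79 kN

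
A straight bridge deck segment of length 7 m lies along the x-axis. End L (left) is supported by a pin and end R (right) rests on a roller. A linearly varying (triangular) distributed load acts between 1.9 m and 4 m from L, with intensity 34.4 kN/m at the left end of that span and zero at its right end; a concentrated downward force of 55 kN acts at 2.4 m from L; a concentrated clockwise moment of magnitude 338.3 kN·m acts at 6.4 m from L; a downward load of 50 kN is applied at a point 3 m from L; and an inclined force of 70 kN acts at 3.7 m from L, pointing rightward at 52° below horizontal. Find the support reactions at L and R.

L_x = -43.10 kN, L_y = 65.09 kN, R_y = 131.2 kN

Resultant of the triangular load: ½ × 34.4 × 2.1 = 36.12 kN, acting at 2.6 m from L (one-third of the span from the peak).
Taking moments about L: R_y·7 − (½·34.4·2.1)·2.6 − 55·2.4 − 338.3 − 50·3 − 70·sin52°·3.7 = 0 → R_y = 918.307/7 = 131.187 ≈ 131.2 kN.
ΣF_y = 0: L_y + 131.187 − ½·34.4·2.1 − 55 − 50 − 70·sin52° = 0 → L_y = 65.09 kN.
ΣF_x = 0: L_x + 70·cos52° = 0 → L_x = -43.10 kN.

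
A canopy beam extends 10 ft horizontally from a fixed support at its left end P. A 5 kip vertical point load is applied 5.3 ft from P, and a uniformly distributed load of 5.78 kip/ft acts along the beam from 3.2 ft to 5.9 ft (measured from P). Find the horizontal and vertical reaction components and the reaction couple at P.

Resultant of the distributed load: 5.78 × 2.7 = 15.606 kip at 4.55 ft from P.
ΣF_x = 0: P_x = 0.
ΣF_y = 0: P_y − 5 − 5.78·2.7 = 0 → P_y = 20.61 kip.
ΣM about P: M_P − 5·5.3 − (5.78·2.7)·4.55 = 0 → M_P = 97.51 kip·ft.

P_x = 0, P_y = 20.61 kip, M_P = 97.51 kip·ft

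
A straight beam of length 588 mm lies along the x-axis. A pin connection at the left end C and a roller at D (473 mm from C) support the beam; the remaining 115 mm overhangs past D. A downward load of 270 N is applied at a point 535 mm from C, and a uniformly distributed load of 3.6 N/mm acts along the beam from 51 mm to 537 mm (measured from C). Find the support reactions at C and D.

C_x = 0, C_y = 626.7 N, D_y = 1393 N

Resultant of the distributed load: 3.6 × 486 = 1749.6 N at 294 mm from C.
Taking moments about C: D_y·473 − 270·535 − (3.6·486)·294 = 0 → D_y = 658832.4/473 = 1392.88 ≈ 1393 N.
ΣF_y = 0: C_y + 1392.88 − 270 − 3.6·486 = 0 → C_y = 626.7 N.
ΣF_x = 0: no horizontal applied forces, so C_x = 0.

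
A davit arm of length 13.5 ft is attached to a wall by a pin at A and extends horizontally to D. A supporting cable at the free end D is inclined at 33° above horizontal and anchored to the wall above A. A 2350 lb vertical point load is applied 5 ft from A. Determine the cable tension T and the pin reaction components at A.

T = 1598 lb, A_x = 1340 lb, A_y = 1480 lb

ΣM about A: T·sin33°·13.5 − 2350·5 = 0 → T = 11750/(13.5·0.544639) = 1598.07 ≈ 1598 lb.
ΣF_x = 0: A_x − T·cos33° = 0 → A_x = 1598.07 × 0.838671 = 1340 lb.
ΣF_y = 0: A_y + T·sin33° − 2350 = 0 → A_y = 2350 − 1598.07 × 0.544639 = 1480 lb.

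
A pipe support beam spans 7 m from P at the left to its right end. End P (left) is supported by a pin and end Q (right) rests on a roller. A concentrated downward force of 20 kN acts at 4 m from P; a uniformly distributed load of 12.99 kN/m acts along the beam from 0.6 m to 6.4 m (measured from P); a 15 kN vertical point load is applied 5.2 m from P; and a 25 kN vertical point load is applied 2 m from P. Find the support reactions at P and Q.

Resultant of the distributed load: 12.99 × 5.8 = 75.342 kN at 3.5 m from P.
ΣM about P: Q_y·7 − 20·4 − (12.99·5.8)·3.5 − 15·5.2 − 25·2 = 0 → Q_y = 471.697/7 = 67.3853 ≈ 67.39 kN.
ΣF_y = 0: P_y + 67.3853 − 20 − 12.99·5.8 − 15 − 25 = 0 → P_y = 67.96 kN.
ΣF_x = 0: no horizontal applied forces, so P_x = 0.

P_x = 0, P_y = 67.96 kN, Q_y = 67.39 kN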